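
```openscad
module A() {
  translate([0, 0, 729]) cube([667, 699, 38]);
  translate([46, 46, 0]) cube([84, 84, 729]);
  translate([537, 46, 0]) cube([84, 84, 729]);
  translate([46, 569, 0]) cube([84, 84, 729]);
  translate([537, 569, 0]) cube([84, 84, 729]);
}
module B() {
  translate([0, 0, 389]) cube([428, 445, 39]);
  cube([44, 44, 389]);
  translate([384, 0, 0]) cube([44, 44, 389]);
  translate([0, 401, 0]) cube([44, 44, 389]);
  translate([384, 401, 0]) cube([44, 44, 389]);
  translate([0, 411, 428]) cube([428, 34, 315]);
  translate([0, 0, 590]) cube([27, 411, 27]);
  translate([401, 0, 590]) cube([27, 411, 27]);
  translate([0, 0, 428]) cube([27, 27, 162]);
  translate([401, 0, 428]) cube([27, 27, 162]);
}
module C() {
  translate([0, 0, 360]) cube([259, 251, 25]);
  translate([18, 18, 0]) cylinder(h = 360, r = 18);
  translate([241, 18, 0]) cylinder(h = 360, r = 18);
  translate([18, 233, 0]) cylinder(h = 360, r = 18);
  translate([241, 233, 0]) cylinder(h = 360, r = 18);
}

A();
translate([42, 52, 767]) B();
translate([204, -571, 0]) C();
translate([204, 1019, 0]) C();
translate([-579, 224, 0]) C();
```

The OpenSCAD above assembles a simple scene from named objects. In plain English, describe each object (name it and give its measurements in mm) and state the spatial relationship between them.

A is a rectangular dining table. The top is 667×699×38 mm with its upper surface at z = 767 mm. It stands on four 84×84 mm square legs, each inset 46 mm from the nearest pair of top edges, running from the floor to the underside of the top.

B is a chair. The seat is a 428×445×39 mm slab with its top at z = 428 mm, on four 44×44 mm corner legs (flush with the seat edges, standing on z = 0). A flat backrest 34 mm thick, 315 mm tall, spans the full seat width and rises from the seat top along its +y edge, rear face flush with the rear of the seat. Two armrests of 27×27 mm section run along each side from the seat's front edge to the front of the backrest, top faces 189 mm above the seat top and outer faces flush with the seat's x-edges; a 27×27 mm post under the front of each armrest stands on the seat at the front corner.

C is a four-legged stool. The seat is a 259×251×25 mm slab whose top surface is at z = 385 mm; four round legs, each 36 mm in diameter, run from the floor (z = 0) to the underside of the seat, each leg's axis is inset half a diameter from the nearest pair of seat edges (so the leg's bounding box is flush with the corner).

The chair is on top of the table. Three stools sit around the table at the −y, +y, −x sides.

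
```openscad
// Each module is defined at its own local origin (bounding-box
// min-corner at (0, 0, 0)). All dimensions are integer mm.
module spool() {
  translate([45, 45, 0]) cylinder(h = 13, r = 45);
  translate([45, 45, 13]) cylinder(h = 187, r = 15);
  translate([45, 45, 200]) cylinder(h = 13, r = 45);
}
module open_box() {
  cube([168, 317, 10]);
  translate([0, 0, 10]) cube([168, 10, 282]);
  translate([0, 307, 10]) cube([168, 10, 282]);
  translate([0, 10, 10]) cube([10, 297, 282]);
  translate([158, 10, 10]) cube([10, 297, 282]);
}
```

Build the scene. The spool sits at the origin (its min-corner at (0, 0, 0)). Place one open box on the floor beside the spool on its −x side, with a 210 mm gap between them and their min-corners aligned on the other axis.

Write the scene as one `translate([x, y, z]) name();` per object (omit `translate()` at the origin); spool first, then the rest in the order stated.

spool();
translate([-378, 0, 0]) open_box();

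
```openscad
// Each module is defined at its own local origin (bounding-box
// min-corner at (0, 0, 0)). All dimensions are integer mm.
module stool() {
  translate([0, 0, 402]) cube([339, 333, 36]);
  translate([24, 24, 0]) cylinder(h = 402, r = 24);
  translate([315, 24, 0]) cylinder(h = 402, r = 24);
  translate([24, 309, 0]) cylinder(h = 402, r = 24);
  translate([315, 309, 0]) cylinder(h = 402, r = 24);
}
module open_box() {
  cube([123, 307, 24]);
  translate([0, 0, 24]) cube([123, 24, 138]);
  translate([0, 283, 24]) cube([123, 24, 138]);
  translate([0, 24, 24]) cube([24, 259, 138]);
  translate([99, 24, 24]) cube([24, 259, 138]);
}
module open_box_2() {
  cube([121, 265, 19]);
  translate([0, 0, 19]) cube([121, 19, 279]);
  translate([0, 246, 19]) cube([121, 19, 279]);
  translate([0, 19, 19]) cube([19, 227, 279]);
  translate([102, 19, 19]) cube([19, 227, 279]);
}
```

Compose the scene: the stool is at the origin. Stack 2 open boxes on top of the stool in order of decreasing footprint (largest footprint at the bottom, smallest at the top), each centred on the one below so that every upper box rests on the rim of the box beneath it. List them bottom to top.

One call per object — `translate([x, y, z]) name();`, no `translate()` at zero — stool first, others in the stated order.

stool();
translate([108, 13, 438]) open_box();
translate([109, 34, 600]) open_box_2();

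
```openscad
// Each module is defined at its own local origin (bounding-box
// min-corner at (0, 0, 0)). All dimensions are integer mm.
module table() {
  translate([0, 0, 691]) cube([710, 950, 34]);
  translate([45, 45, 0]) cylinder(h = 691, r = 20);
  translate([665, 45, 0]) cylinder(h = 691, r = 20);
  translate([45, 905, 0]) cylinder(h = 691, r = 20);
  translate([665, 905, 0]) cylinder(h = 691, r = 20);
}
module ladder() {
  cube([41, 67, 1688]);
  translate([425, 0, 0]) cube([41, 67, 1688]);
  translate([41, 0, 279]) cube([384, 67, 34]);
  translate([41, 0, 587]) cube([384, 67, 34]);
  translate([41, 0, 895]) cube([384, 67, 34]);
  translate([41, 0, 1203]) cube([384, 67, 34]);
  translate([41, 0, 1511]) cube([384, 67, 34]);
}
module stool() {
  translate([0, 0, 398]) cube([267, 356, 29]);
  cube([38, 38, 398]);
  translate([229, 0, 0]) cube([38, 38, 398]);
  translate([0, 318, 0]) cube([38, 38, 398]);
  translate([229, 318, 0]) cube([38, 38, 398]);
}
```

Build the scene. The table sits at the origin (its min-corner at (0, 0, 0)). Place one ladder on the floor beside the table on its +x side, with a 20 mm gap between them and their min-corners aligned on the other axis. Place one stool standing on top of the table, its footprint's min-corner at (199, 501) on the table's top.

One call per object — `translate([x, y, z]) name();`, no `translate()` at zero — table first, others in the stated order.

table();
translate([730, 0, 0]) ladder();
translate([199, 501, 725]) stool();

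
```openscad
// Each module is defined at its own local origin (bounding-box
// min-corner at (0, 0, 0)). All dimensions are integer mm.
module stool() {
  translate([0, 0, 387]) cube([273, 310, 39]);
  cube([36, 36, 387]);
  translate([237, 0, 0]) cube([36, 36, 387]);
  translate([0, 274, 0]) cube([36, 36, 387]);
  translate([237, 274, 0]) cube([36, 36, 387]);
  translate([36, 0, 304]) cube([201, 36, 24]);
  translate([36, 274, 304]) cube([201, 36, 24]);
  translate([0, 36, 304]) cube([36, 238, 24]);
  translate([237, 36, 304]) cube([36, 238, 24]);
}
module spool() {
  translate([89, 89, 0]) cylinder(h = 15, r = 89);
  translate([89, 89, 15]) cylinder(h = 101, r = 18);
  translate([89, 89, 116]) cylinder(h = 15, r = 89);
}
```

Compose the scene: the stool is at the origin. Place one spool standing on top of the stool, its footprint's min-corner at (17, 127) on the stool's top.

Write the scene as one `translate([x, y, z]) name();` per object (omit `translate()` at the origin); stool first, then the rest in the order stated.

stool();
translate([17, 127, 426]) spool();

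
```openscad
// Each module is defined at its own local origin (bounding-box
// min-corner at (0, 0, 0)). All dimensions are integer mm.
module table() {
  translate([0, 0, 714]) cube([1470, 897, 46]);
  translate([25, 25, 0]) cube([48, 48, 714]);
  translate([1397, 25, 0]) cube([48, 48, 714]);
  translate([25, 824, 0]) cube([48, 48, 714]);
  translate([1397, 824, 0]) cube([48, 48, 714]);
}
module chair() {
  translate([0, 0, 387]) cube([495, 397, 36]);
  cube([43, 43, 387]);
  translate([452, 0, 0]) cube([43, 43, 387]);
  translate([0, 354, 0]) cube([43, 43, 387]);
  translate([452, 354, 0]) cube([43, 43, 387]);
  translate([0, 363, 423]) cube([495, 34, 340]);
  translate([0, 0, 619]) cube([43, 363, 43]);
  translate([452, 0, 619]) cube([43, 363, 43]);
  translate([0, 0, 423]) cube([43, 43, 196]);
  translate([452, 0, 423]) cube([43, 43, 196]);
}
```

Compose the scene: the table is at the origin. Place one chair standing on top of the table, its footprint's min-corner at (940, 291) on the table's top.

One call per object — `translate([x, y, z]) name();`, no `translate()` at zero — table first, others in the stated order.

table();
translate([940, 291, 760]) chair();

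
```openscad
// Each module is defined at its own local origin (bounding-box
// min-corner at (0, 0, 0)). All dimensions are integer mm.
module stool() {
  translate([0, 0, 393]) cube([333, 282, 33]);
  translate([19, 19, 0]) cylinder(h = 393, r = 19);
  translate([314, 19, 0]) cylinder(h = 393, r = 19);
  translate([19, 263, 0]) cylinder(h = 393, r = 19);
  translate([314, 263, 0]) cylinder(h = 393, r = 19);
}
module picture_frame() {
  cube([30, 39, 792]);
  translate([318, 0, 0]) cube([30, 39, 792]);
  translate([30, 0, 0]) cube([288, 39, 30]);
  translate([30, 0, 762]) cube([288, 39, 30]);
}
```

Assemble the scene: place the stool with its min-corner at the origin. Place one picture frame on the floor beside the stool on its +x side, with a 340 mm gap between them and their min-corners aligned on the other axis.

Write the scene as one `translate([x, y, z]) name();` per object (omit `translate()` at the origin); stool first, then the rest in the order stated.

stool();
translate([673, 0, 0]) picture_frame();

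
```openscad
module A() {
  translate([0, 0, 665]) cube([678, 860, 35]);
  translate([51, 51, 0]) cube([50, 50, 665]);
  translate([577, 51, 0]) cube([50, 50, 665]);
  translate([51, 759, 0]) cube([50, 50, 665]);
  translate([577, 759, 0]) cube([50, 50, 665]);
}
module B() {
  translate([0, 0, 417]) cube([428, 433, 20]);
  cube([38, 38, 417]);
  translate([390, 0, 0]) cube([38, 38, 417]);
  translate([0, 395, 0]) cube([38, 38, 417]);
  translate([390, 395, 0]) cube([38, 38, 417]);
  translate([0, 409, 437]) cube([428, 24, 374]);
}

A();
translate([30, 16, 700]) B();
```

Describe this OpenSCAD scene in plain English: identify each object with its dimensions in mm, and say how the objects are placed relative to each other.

A is a rectangular dining table. The top is 678×860×35 mm with its upper surface at z = 700 mm. It stands on four 50×50 mm square legs, each inset 51 mm from the nearest pair of top edges, running from the floor to the underside of the top.

B is a chair: 428×433 mm seat, 20 mm thick, top at z = 437 mm, on four 38 mm square corner legs flush with the seat edges. A 24 mm thick backrest slab spans the full seat width, extending 374 mm above the seat top, its back face flush with the seat's +y edge.

The chair is on top of the table.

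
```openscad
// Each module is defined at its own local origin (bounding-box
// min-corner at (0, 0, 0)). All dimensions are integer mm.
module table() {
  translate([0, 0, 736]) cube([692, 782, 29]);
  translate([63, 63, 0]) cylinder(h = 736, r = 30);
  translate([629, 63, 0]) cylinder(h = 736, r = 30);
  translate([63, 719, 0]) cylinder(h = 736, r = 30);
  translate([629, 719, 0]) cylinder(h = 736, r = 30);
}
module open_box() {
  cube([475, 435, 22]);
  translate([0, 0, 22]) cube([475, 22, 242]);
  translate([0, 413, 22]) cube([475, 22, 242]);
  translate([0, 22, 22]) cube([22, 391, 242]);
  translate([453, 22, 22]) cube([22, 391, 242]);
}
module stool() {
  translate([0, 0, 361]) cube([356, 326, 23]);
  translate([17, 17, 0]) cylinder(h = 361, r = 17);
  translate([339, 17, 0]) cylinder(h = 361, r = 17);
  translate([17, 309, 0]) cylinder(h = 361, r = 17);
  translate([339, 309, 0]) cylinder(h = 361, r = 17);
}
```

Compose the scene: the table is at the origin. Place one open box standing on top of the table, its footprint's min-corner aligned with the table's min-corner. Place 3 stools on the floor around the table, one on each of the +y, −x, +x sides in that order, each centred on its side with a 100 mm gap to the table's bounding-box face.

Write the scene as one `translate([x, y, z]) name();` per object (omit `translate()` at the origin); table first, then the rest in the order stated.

table();
translate([0, 0, 765]) open_box();
translate([168, 882, 0]) stool();
translate([-456, 228, 0]) stool();
translate([792, 228, 0]) stool();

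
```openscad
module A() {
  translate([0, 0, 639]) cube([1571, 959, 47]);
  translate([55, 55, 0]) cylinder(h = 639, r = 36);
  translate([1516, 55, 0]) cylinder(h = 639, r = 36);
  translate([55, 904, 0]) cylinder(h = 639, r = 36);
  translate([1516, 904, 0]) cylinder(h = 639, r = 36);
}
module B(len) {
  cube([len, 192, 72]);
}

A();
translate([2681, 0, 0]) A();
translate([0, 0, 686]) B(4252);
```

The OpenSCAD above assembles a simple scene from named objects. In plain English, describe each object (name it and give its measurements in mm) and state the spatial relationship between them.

A is a table with a 1571×959 mm rectangular top, 47 mm thick, top surface at z = 686 mm, supported by four round legs of 72 mm diameter, each leg's bounding box inset 19 mm from the nearest pair of top edges, running from the floor.

B is a rectangular beam 4252 mm long (x), 192 mm deep (y), 72 mm thick (z).

The beam spans the tops of two tables placed 1110 mm apart, resting at z = 686 mm.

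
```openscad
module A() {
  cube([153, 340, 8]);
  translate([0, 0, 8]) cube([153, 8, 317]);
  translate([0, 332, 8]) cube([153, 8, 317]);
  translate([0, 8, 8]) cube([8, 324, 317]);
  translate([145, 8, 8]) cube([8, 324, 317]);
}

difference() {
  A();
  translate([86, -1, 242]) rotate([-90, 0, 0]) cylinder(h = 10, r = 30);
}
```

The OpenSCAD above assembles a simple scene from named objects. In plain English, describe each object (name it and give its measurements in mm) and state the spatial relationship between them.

A is an open-topped rectangular box: outside dimensions 153×340×325 mm, with a uniform wall and base thickness of 8 mm. The base is a full 153×340 slab on the floor; four walls sit on top of the base. The front and back walls (the −y and +y sides) span the full width; the two side walls fit between them.

The open box has a circular hole of radius 30 mm through its front wall, centred at (x = 86, z = 242).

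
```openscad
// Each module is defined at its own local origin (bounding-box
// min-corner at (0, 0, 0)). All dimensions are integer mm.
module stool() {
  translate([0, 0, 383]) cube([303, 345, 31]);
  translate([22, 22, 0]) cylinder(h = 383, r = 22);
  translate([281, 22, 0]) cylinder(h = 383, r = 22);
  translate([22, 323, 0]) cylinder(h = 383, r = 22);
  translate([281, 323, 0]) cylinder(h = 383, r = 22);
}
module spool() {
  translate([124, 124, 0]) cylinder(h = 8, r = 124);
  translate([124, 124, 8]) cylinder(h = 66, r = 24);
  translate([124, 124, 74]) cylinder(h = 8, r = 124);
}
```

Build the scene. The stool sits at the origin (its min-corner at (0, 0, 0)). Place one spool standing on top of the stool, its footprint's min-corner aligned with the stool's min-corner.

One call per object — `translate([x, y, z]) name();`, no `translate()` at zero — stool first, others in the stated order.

stool();
translate([0, 0, 414]) spool();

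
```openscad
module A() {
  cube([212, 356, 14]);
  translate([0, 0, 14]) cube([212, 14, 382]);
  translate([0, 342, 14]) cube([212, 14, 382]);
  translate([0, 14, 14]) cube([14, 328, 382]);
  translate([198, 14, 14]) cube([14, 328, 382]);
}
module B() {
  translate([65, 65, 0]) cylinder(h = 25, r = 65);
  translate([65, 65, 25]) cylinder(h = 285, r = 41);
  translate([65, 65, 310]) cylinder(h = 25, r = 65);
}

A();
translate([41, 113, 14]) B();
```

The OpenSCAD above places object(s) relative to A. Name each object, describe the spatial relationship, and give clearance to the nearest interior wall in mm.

Clearances: x = 27, y = 99; minimum 27 mm.

A is an open box. B is a spool. The spool sits inside the open box, centred. The clearance to the nearest interior wall is 27 mm.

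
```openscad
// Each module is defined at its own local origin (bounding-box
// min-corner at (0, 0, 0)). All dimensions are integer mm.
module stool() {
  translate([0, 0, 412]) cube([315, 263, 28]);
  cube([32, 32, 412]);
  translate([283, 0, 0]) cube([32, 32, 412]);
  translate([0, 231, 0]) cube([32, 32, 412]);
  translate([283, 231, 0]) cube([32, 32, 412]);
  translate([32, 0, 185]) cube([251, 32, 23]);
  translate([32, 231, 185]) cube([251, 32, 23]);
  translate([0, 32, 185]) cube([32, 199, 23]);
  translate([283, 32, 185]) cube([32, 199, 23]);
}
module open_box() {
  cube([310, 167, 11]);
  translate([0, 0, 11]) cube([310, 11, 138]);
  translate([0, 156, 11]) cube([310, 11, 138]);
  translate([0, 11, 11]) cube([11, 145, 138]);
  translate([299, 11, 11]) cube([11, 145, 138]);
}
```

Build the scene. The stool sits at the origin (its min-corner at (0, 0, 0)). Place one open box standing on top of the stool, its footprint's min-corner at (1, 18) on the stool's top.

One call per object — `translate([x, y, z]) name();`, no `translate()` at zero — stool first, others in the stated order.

stool();
translate([1, 18, 440]) open_box();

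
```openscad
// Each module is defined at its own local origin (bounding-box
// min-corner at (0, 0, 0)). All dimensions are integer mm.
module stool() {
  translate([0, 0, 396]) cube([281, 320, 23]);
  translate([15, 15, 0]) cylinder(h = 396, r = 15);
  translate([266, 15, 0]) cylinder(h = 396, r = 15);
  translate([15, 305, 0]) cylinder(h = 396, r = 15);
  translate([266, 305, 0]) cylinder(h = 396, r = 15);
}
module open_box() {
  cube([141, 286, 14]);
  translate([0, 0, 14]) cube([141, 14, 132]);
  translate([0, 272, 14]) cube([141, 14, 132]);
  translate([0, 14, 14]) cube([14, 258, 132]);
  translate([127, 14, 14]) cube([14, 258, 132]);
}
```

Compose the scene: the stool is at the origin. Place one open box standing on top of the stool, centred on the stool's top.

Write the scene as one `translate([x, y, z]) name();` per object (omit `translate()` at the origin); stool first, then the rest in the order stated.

stool();
translate([70, 17, 419]) open_box();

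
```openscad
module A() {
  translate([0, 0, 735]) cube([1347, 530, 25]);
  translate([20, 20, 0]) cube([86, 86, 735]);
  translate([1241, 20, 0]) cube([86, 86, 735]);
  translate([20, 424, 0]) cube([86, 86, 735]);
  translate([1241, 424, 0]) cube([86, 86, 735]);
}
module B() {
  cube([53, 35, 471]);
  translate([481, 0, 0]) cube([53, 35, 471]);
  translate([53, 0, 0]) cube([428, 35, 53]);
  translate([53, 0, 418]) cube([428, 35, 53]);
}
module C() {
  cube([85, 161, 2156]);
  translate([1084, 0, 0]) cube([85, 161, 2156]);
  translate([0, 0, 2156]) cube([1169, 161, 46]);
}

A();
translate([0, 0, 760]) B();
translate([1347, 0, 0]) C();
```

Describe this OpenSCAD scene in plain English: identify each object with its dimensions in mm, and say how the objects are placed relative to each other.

A is a table: top 1347 mm (x) × 530 mm (y), 25 mm thick, upper face at z = 760 mm, on four 86×86 mm square legs, each inset 20 mm from the nearest pair of top edges, running from z = 0 to the bottom of the top.

B is a picture frame with a 428×365 mm rectangular opening (x by z) and a uniform 53 mm border on every side. Frame depth is 35 mm along y. It is built from two vertical stiles running the full outside height and two horizontal rails spanning the gap between the stiles.

C is a rectangular door frame: two vertical jambs of 85×161 mm section, 2156 mm tall, with a clear opening 999 mm wide between their inner faces. A header 46 mm tall and 161 mm deep lies on top of the jambs and spans the full outside width.

The picture frame is on top of the table. The door frame is against the table's +x side, with their −y faces flush.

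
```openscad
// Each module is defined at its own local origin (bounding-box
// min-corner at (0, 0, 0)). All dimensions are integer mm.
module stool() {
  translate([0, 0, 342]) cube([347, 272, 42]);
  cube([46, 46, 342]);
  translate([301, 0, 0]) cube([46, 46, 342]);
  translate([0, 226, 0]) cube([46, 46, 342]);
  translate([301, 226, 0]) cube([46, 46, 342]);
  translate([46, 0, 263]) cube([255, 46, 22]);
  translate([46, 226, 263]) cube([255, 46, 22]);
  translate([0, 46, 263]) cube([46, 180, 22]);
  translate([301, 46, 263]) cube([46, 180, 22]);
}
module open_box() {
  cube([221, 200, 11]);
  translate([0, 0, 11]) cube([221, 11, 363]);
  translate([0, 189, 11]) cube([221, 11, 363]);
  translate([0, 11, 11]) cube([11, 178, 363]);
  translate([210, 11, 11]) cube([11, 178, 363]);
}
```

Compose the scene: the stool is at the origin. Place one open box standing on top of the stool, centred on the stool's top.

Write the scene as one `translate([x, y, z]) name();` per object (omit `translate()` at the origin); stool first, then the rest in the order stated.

stool();
translate([63, 36, 384]) open_box();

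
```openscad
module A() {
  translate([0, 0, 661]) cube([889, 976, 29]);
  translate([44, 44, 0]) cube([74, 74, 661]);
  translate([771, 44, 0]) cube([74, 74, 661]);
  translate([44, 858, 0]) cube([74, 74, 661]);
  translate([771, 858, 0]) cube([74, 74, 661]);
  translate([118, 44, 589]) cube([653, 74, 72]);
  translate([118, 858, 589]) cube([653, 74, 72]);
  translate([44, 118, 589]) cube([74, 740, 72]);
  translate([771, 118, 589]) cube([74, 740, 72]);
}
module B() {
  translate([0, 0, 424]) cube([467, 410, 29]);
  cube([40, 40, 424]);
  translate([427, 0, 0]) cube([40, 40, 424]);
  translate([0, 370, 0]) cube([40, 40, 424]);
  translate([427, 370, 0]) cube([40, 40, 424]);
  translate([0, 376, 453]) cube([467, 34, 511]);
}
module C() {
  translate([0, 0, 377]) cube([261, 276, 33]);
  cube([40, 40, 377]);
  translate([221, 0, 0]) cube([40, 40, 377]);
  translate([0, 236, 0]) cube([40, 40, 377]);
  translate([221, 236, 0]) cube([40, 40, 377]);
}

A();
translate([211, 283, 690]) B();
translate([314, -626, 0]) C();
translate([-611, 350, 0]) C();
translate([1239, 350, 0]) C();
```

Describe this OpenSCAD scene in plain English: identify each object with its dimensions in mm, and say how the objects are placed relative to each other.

A is a table with a 889×976 mm rectangular top, 29 mm thick, top surface at z = 690 mm, supported by four 74×74 mm square legs, each inset 44 mm from the nearest pair of top edges, running from the floor. Four apron rails, 74 mm thick and 72 mm tall, run between adjacent legs with their top edges flush with the underside of the top and their outer faces flush with the legs' outer faces.

B is a chair. The seat is a 467×410×29 mm slab with its top at z = 453 mm, on four 40×40 mm corner legs (flush with the seat edges, standing on z = 0). A flat backrest 34 mm thick, 511 mm tall, spans the full seat width and rises from the seat top along its +y edge, rear face flush with the rear of the seat.

C is a four-legged stool. The seat is a 261×276×33 mm slab whose top surface is at z = 410 mm; four square legs, each 40×40 mm in cross-section, run from the floor (z = 0) to the underside of the seat, each flush with a corner of the seat.

The chair is on top of the table, centred. Three stools sit around the table at the −y, −x, +x sides.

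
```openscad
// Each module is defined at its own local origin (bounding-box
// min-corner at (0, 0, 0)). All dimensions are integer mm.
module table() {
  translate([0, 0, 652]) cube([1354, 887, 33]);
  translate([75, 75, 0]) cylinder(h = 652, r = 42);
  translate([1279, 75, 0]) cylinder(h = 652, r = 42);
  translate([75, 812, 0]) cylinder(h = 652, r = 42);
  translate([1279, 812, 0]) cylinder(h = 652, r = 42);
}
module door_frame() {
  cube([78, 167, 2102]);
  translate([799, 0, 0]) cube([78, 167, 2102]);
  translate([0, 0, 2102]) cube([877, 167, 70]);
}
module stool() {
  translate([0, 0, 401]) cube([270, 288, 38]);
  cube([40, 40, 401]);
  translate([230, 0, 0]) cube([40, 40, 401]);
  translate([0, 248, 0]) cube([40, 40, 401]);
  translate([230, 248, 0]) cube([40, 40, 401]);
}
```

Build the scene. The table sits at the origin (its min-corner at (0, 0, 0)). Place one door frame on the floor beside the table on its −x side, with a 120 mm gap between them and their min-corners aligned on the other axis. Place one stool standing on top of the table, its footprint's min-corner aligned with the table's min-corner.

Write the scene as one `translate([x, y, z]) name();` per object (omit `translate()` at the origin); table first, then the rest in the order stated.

table();
translate([-997, 0, 0]) door_frame();
translate([0, 0, 685]) stool();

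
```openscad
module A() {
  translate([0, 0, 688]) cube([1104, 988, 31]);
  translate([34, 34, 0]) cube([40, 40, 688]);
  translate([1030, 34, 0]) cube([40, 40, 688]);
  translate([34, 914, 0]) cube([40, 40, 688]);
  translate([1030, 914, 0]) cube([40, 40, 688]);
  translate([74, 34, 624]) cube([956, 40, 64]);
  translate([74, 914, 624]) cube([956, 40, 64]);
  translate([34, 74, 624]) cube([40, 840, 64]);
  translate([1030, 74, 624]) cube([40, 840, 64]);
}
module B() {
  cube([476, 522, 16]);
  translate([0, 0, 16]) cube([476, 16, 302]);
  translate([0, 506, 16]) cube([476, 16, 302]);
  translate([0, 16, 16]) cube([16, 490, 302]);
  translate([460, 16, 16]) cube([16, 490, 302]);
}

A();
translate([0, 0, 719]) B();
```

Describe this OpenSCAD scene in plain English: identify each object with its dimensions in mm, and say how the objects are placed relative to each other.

A is a table: top 1104 mm (x) × 988 mm (y), 31 mm thick, upper face at z = 719 mm, on four 40×40 mm square legs, each inset 34 mm from the nearest pair of top edges, running from z = 0 to the bottom of the top. Four apron rails, 40 mm thick and 64 mm tall, run between adjacent legs with their top edges flush with the underside of the top and their outer faces flush with the legs' outer faces.

B is an open-topped rectangular box: outside dimensions 476×522×318 mm, with a uniform wall and base thickness of 16 mm. The base is a full 476×522 slab on the floor; four walls sit on top of the base. The front and back walls (the −y and +y sides) span the full width; the two side walls fit between them.

The open box is on top of the table.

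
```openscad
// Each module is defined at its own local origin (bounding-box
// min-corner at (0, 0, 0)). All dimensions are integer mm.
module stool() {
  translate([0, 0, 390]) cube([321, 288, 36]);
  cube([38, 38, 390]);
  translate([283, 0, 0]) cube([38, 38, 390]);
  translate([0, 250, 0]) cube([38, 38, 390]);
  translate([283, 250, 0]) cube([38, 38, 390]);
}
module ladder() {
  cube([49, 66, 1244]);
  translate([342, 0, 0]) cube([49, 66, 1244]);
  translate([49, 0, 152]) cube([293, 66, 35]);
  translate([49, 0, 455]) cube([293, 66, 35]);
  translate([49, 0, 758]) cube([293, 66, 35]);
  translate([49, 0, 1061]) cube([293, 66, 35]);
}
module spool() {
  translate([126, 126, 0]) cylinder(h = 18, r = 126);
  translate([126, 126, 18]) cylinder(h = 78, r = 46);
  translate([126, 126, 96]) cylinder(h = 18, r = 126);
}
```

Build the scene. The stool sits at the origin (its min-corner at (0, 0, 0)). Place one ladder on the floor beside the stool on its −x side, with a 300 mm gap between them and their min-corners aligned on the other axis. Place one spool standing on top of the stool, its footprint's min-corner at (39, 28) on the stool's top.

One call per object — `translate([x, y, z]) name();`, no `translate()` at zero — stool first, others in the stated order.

stool();
translate([-691, 0, 0]) ladder();
translate([39, 28, 426]) spool();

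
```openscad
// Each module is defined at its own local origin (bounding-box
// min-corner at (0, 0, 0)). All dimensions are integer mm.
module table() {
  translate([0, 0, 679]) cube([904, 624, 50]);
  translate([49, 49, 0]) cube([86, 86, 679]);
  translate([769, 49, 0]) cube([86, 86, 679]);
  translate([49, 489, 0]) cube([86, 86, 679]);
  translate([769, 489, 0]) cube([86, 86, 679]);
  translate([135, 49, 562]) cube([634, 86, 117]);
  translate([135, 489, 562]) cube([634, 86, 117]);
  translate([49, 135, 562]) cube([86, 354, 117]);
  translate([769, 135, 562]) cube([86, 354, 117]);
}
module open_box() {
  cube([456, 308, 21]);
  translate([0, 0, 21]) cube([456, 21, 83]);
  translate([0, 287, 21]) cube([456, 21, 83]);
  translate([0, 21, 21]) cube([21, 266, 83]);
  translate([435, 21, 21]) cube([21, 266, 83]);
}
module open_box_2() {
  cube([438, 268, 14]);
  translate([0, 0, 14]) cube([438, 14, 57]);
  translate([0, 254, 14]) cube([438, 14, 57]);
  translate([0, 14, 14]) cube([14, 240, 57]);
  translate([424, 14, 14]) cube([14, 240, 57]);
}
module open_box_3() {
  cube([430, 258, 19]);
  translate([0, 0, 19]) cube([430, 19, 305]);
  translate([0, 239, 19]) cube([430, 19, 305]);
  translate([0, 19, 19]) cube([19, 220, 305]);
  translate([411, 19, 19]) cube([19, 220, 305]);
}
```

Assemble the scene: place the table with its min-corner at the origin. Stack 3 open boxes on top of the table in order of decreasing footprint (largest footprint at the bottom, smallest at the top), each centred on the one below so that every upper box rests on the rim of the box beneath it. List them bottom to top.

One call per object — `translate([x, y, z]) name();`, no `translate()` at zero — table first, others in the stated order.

table();
translate([224, 158, 729]) open_box();
translate([233, 178, 833]) open_box_2();
translate([237, 183, 904]) open_box_3();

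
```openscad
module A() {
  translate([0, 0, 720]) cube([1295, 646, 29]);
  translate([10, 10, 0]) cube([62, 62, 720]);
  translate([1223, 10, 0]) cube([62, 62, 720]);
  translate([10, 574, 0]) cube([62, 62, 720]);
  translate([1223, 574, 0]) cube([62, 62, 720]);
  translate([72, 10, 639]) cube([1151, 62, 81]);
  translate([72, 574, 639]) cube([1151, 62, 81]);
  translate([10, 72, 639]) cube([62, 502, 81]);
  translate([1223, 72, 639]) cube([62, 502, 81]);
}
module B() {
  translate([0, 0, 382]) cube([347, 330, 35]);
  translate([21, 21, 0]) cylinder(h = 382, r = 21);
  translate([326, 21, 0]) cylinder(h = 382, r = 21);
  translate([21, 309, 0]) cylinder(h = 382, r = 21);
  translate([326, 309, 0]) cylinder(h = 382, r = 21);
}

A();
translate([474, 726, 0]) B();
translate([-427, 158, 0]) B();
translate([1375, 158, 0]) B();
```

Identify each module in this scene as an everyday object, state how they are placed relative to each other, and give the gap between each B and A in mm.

A is a table. B is a stool. Three stools sit around the table at the +y, −x, +x sides. The gap between each stool and the table is 80 mm.

Each stool's nearest face is 80 mm from the table's bounding box.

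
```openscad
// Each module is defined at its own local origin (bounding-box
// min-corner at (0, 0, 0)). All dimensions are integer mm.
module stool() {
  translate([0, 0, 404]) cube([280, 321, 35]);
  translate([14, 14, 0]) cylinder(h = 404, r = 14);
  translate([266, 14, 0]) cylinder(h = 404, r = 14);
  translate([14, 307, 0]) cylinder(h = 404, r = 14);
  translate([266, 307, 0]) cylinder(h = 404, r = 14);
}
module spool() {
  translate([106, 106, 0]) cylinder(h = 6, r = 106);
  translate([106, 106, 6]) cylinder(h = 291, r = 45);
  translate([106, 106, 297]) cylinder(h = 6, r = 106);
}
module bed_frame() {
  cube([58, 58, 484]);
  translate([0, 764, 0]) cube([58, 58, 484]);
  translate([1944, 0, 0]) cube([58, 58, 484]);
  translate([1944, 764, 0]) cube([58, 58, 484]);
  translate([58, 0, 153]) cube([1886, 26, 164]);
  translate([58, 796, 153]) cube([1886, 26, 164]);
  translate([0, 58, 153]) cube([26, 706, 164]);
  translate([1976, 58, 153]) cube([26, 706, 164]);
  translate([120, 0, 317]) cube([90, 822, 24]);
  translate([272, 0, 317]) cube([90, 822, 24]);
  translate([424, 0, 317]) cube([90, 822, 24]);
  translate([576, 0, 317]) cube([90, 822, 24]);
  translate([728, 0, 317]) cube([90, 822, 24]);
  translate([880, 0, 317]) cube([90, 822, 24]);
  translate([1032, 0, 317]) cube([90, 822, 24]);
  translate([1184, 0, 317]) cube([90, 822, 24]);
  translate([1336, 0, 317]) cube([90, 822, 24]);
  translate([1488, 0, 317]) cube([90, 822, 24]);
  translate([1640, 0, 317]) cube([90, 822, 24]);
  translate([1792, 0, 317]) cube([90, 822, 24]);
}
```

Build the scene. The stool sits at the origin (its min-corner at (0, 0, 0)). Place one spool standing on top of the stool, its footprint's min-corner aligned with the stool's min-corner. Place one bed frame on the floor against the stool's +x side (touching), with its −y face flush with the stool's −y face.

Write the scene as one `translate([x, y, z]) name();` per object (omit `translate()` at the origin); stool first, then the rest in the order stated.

stool();
translate([0, 0, 439]) spool();
translate([280, 0, 0]) bed_frame();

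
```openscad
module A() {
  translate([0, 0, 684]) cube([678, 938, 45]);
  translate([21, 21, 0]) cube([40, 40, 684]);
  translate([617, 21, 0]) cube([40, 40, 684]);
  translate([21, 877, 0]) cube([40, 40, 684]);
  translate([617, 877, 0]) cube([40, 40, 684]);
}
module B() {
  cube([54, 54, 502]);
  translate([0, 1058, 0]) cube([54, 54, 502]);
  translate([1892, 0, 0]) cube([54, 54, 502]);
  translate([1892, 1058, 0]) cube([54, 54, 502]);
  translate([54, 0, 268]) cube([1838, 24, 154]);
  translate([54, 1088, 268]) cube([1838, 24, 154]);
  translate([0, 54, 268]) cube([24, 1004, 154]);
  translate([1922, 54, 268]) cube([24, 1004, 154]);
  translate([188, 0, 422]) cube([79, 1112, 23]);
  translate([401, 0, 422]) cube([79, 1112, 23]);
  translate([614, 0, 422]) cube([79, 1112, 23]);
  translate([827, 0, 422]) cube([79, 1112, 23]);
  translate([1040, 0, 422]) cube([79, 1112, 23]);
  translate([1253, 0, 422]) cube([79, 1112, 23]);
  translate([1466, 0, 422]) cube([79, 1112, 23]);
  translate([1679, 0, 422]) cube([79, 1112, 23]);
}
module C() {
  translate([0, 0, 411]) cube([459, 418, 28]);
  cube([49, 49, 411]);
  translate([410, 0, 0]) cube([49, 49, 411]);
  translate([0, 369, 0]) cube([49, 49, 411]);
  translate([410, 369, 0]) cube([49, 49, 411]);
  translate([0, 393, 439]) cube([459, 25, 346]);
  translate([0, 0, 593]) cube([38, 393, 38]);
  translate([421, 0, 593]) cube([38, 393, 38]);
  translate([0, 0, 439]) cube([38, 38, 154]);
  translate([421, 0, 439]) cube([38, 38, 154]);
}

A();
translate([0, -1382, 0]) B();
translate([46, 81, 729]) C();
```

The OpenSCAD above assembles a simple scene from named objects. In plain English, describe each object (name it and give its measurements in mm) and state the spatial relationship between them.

A is a rectangular dining table. The top is 678×938×45 mm with its upper surface at z = 729 mm. It stands on four 40×40 mm square legs, each inset 21 mm from the nearest pair of top edges, running from the floor to the underside of the top.

B is a bed frame 1946 mm long (x) by 1112 mm wide (y). Four 54×54 mm corner posts, 502 mm tall, at the corners of the footprint. Four rails of 24 mm thickness and 154 mm height run between adjacent posts with their undersides at z = 268 mm, their outer faces flush with the outside of the frame (the two x-running rails run between the posts' inner faces; the two y-running rails run between the posts' inner faces). 8 slats, each 79 mm wide (x) and 23 mm thick, lie across the top of the two x-running rails, running the full 1112 mm width of the frame in y; the slats are evenly spaced along x between the inner faces of the end posts with equal gaps (rounded down to the nearest mm) at the −x end and between each pair — any rounding remainder accumulates at the +x end.

C is a chair. The seat is a 459×418×28 mm slab with its top at z = 439 mm, on four 49×49 mm corner legs (flush with the seat edges, standing on z = 0). A flat backrest 25 mm thick, 346 mm tall, spans the full seat width and rises from the seat top along its +y edge, rear face flush with the rear of the seat. Two armrests of 38×38 mm section run along each side from the seat's front edge to the front of the backrest, top faces 192 mm above the seat top and outer faces flush with the seat's x-edges; a 38×38 mm post under the front of each armrest stands on the seat at the front corner.

The bed frame is on the floor beside the table on its −y side. The chair is on top of the table.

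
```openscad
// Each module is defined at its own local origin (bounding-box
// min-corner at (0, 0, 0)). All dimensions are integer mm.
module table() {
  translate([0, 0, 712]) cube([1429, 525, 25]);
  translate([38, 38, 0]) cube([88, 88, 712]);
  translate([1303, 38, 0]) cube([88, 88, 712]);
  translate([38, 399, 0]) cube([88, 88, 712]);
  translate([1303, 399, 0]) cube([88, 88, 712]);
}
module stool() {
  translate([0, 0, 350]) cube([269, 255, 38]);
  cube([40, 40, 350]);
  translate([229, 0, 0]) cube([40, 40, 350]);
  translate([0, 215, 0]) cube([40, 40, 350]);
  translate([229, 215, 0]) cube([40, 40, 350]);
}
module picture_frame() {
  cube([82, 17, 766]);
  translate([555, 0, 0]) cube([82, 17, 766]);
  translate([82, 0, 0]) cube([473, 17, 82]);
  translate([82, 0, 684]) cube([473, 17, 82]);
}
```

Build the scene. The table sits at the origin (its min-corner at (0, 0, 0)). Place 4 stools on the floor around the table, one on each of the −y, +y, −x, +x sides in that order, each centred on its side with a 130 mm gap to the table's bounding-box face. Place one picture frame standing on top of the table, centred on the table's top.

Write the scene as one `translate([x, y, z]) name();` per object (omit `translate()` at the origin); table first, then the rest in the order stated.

table();
translate([580, -385, 0]) stool();
translate([580, 655, 0]) stool();
translate([-399, 135, 0]) stool();
translate([1559, 135, 0]) stool();
translate([396, 254, 737]) picture_frame();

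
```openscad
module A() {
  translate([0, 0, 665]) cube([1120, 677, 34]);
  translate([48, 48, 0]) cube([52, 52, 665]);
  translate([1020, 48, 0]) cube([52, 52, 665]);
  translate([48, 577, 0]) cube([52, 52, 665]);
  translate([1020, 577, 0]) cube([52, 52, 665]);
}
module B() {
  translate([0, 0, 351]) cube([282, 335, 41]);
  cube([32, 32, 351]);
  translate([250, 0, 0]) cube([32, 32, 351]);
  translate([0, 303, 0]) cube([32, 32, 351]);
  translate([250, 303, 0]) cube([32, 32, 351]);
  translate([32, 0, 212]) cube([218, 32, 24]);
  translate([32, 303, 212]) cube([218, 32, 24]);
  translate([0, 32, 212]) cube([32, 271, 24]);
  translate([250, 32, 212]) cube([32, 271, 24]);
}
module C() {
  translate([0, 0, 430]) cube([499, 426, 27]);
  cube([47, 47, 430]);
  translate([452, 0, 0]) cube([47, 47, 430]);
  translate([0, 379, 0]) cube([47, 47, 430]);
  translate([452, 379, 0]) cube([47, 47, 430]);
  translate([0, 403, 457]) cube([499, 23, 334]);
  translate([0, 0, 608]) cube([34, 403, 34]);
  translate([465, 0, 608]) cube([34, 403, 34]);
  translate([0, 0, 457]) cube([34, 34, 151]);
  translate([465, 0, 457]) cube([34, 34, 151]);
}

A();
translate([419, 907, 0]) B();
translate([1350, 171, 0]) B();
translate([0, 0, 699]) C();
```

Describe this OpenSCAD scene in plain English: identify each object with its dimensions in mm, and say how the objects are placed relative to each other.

A is a rectangular dining table. The top is 1120×677×34 mm with its upper surface at z = 699 mm. It stands on four 52×52 mm square legs, each inset 48 mm from the nearest pair of top edges, running from the floor to the underside of the top.

B is a four-legged stool. The seat is a 282×335×41 mm slab whose top surface is at z = 392 mm; four square legs, each 32×32 mm in cross-section, run from the floor (z = 0) to the underside of the seat, each flush with a corner of the seat. Four stretchers, 32 mm wide and 24 mm tall, connect adjacent legs with their undersides at z = 212 mm, each running between the inner faces of the legs it joins and aligned with the legs' outer faces on the other axis.

C is a chair. The seat is a 499×426×27 mm slab with its top at z = 457 mm, on four 47×47 mm corner legs (flush with the seat edges, standing on z = 0). A flat backrest 23 mm thick, 334 mm tall, spans the full seat width and rises from the seat top along its +y edge, rear face flush with the rear of the seat. Two armrests of 34×34 mm section run along each side from the seat's front edge to the front of the backrest, top faces 185 mm above the seat top and outer faces flush with the seat's x-edges; a 34×34 mm post under the front of each armrest stands on the seat at the front corner.

Two stools sit around the table at the +y, +x sides. The chair is on top of the table.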